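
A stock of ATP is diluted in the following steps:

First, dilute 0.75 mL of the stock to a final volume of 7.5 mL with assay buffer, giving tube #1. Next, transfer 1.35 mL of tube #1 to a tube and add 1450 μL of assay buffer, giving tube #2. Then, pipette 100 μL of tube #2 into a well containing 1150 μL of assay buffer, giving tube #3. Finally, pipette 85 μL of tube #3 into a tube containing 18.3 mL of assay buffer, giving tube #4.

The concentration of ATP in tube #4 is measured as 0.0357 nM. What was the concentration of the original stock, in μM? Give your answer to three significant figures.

Step 1: 0.75 mL brought to 7.5 mL → factor 7.5/0.75 = 10
Step 2: 1.35 mL + 1450 μL = 2.8 mL total → factor 2.8/1.35 = 2.0741
Step 3: 100 μL + 1150 μL = 1250 μL total → factor 1250/100 = 12.5
Step 4: 85 μL + 18.3 mL = 18385 μL total → factor 18385/85 = 216.29
Overall dilution factor = 10 × 2.0741 × 12.5 × 216.29 = 56076
Stock = 0.0357 nM × 56076 = 2002 nM = 2.00 μM

2.00 μM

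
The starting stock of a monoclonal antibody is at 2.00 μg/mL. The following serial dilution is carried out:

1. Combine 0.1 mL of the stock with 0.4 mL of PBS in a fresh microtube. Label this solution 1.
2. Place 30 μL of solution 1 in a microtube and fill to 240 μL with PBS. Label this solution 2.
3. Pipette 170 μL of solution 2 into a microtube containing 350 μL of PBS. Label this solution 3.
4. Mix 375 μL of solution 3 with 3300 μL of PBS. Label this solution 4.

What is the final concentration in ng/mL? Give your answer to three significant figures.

Step 1: 0.1 mL + 0.4 mL = 0.5 mL total → factor 0.5/0.1 = 5
Step 2: 30 μL brought to 240 μL → factor 240/30 = 8
Step 3: 170 μL + 350 μL = 520 μL total → factor 520/170 = 3.0588
Step 4: 375 μL + 3300 μL = 3675 μL total → factor 3675/375 = 9.8
Overall dilution factor = 5 × 8 × 3.0588 × 9.8 = 1199.1
Final = 2.00 μg/mL / 1199.1 = 0.001668 μg/mL = 1.67 ng/mL

1.67 ng/mL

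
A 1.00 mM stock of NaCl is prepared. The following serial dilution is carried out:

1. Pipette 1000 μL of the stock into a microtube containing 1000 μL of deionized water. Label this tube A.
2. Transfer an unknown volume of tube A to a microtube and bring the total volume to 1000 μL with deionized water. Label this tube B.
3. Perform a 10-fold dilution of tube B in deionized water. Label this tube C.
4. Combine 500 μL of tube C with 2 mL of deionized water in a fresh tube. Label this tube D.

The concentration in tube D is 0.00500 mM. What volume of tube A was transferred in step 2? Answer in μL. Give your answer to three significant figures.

Step 1: 1000 μL + 1000 μL = 2000 μL total → factor 2000/1000 = 2
Step 2: v brought to 1000 μL → factor = 1000 μL/v
Step 3: 10-fold → factor 10
Step 4: 500 μL + 2 mL = 2500 μL total → factor 2500/500 = 5
Product of known-step factors = 100
Overall factor = 1.00 mM / (0.00500 mM) = 200
Step-2 factor = 200 / 100 = 2
v = 1000 μL / 2 = 500 μL

500 μL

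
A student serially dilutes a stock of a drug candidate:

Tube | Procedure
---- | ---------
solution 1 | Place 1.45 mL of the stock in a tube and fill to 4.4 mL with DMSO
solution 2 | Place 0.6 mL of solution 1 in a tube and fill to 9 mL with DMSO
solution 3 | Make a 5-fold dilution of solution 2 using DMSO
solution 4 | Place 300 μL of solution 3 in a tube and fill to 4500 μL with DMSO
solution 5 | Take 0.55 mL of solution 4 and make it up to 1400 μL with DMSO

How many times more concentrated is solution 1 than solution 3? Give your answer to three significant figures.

75.0

Step 1: 1.45 mL brought to 4.4 mL → factor 4.4/1.45 = 3.0345
Step 2: 0.6 mL brought to 9 mL → factor 9/0.6 = 15
Step 3: 5-fold → factor 5
Dilution factor to solution 1 = 3.0345; to solution 3 = 227.59
[solution 1]/[solution 3] = (factor to solution 3)/(factor to solution 1) = 227.59/3.0345 = 75.0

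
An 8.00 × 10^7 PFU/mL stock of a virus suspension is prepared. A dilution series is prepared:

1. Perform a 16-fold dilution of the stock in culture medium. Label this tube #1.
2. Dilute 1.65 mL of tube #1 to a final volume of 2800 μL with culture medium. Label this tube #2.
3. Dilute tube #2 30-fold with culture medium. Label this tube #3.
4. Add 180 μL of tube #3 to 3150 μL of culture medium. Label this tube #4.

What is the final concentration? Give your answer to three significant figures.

Step 1: 16-fold → factor 16
Step 2: 1.65 mL brought to 2800 μL → factor 2.8/1.65 = 1.697
Step 3: 30-fold → factor 30
Step 4: 180 μL + 3150 μL = 3330 μL total → factor 3330/180 = 18.5
Overall dilution factor = 16 × 1.697 × 30 × 18.5 = 15069
Final = 8.00 × 10^7 PFU/mL / 15069 = 5.31 × 10^3 PFU/mL

5.31 × 10^3 PFU/mL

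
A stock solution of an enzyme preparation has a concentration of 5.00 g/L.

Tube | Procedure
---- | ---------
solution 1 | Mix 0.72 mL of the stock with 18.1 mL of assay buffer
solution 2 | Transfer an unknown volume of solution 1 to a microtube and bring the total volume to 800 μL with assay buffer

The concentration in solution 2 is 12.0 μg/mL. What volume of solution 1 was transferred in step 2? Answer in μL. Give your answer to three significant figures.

50.2 μL

Step 1: 0.72 mL + 18.1 mL = 18.82 mL total → factor 18.82/0.72 = 26.139
Step 2: v brought to 800 μL → factor = 800 μL/v
Product of known-step factors = 26.139
Overall factor = 5.00 g/L / (12.0 μg/mL) = 416.67
Step-2 factor = 416.67 / 26.139 = 15.94
v = 800 μL / 15.94 = 50.2 μL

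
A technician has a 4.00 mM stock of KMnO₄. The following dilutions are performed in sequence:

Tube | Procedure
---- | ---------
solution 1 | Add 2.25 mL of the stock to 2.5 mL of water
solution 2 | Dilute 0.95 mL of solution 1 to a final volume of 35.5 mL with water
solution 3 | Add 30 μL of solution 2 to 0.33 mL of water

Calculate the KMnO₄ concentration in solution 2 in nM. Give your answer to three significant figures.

5.07 × 10^4 nM

Step 1: 2.25 mL + 2.5 mL = 4.75 mL total → factor 4.75/2.25 = 2.1111
Step 2: 0.95 mL brought to 35.5 mL → factor 35.5/0.95 = 37.368
Dilution factor through solution 2 = 2.1111 × 37.368 = 78.889
[solution 2] = 4.00 mM / 78.889 = 0.05070 mM = 5.07 × 10^4 nM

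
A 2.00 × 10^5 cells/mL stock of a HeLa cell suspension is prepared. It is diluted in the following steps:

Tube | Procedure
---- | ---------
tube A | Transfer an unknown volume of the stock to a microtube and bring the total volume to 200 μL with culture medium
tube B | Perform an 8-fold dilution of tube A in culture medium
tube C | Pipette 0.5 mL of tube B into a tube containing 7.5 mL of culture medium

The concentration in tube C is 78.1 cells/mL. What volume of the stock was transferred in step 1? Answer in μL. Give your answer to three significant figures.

Step 1: v brought to 200 μL → factor = 200 μL/v
Step 2: 8-fold → factor 8
Step 3: 0.5 mL + 7.5 mL = 8 mL total → factor 8/0.5 = 16
Product of known-step factors = 128
Overall factor = 2.00 × 10^5 cells/mL / (78.1 cells/mL) = 2560.8
Step-1 factor = 2560.8 / 128 = 20.006
v = 200 μL / 20.006 = 10.0 μL

10.0 μL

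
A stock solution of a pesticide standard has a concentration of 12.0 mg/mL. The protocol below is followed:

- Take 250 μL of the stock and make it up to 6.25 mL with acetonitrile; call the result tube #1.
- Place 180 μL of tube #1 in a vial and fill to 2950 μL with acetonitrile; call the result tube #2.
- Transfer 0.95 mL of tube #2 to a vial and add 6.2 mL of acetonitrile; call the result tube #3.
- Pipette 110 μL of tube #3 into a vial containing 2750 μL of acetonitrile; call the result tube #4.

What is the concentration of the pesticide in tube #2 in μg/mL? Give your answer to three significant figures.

29.3 μg/mL

Step 1: 250 μL brought to 6.25 mL → factor 6250/250 = 25
Step 2: 180 μL brought to 2950 μL → factor 2950/180 = 16.389
Dilution factor through tube #2 = 25 × 16.389 = 409.72
[tube #2] = 12.0 mg/mL / 409.72 = 0.02929 mg/mL = 29.3 μg/mL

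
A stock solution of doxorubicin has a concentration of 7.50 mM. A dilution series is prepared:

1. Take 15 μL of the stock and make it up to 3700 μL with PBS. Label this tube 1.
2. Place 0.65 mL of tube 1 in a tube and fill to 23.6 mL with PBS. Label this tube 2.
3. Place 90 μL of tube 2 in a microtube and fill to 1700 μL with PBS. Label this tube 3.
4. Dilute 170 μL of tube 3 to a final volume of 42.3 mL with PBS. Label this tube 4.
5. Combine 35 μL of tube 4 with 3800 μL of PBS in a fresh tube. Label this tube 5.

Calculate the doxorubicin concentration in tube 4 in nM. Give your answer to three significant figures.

0.178 nM

Step 1: 15 μL brought to 3700 μL → factor 3700/15 = 246.67
Step 2: 0.65 mL brought to 23.6 mL → factor 23.6/0.65 = 36.308
Step 3: 90 μL brought to 1700 μL → factor 1700/90 = 18.889
Step 4: 170 μL brought to 42.3 mL → factor 42300/170 = 248.82
Dilution factor through tube 4 = 246.67 × 36.308 × 18.889 × 248.82 = 4.2093 × 10^7
[tube 4] = 7.50 mM / 4.2093 × 10^7 = 1.782 × 10^-7 mM = 0.178 nM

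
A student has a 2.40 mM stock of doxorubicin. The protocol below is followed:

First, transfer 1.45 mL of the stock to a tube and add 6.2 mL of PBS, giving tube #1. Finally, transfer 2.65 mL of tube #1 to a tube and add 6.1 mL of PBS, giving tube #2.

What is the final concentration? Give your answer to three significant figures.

Step 1: 1.45 mL + 6.2 mL = 7.65 mL total → factor 7.65/1.45 = 5.2759
Step 2: 2.65 mL + 6.1 mL = 8.75 mL total → factor 8.75/2.65 = 3.3019
Overall dilution factor = 5.2759 × 3.3019 = 17.42
Final = 2.40 mM / 17.42 = 0.138 mM

0.138 mM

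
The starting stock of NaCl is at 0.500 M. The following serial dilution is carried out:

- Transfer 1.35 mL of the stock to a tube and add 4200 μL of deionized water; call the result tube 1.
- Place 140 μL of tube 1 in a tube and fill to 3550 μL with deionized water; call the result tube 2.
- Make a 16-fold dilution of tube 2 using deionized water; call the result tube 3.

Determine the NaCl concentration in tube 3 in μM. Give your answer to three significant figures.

300 μM

Step 1: 1.35 mL + 4200 μL = 5.55 mL total → factor 5.55/1.35 = 4.1111
Step 2: 140 μL brought to 3550 μL → factor 3550/140 = 25.357
Step 3: 16-fold → factor 16
Overall dilution factor = 4.1111 × 25.357 × 16 = 1667.9
Final = 0.500 M / 1667.9 = 0.0002998 M = 300 μM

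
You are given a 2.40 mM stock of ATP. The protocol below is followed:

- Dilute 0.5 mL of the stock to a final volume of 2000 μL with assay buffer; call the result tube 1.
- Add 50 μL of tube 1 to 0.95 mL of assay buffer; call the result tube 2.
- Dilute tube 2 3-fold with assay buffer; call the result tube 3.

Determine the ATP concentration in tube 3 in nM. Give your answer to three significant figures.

1.00 × 10^4 nM

Step 1: 0.5 mL brought to 2000 μL → factor 2/0.5 = 4
Step 2: 50 μL + 0.95 mL = 1000 μL total → factor 1000/50 = 20
Step 3: 3-fold → factor 3
Overall dilution factor = 4 × 20 × 3 = 240
Final = 2.40 mM / 240 = 0.01000 mM = 1.00 × 10^4 nM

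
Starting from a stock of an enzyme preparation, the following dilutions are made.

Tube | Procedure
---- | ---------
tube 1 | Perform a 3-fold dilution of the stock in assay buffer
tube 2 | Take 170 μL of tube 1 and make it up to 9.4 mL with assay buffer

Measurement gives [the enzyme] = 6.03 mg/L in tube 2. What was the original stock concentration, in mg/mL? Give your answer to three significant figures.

Step 1: 3-fold → factor 3
Step 2: 170 μL brought to 9.4 mL → factor 9400/170 = 55.294
Overall dilution factor = 3 × 55.294 = 165.88
Stock = 6.03 mg/L × 165.88 = 1000 mg/L = 1.00 mg/mL

1.00 mg/mL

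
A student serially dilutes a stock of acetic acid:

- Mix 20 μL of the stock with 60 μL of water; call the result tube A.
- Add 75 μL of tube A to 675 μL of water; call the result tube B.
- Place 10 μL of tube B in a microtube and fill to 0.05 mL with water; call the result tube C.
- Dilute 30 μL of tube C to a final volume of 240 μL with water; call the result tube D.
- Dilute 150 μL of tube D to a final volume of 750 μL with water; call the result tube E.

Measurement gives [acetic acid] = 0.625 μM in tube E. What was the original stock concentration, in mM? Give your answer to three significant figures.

Step 1: 20 μL + 60 μL = 80 μL total → factor 80/20 = 4
Step 2: 75 μL + 675 μL = 750 μL total → factor 750/75 = 10
Step 3: 10 μL brought to 0.05 mL → factor 50/10 = 5
Step 4: 30 μL brought to 240 μL → factor 240/30 = 8
Step 5: 150 μL brought to 750 μL → factor 750/150 = 5
Overall dilution factor = 4 × 10 × 5 × 8 × 5 = 8000
Stock = 0.625 μM × 8000 = 5000 μM = 5.00 mM

5.00 mM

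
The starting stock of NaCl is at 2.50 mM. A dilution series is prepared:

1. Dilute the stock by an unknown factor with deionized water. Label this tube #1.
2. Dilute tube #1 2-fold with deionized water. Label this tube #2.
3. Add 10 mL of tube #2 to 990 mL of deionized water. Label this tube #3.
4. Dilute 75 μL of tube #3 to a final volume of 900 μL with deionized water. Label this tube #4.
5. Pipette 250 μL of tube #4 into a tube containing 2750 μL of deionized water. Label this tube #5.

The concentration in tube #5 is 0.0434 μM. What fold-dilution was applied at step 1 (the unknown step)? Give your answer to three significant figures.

2.00-fold

Step 1: unknown factor x
Step 2: 2-fold → factor 2
Step 3: 10 mL + 990 mL = 1000 mL total → factor 1000/10 = 100
Step 4: 75 μL brought to 900 μL → factor 900/75 = 12
Step 5: 250 μL + 2750 μL = 3000 μL total → factor 3000/250 = 12
Product of known-step factors = 28800
Overall factor = 2.50 mM / (0.0434 μM) = 57604
x = 57604 / 28800 = 2.00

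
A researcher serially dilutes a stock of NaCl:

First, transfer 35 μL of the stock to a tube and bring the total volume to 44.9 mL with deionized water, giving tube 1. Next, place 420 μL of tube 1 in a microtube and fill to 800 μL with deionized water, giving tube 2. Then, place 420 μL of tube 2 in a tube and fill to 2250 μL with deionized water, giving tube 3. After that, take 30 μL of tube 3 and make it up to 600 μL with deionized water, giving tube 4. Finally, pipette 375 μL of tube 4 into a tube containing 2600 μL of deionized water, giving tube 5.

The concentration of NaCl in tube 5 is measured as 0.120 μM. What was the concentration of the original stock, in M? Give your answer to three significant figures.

0.249 M

Step 1: 35 μL brought to 44.9 mL → factor 44900/35 = 1282.9
Step 2: 420 μL brought to 800 μL → factor 800/420 = 1.9048
Step 3: 420 μL brought to 2250 μL → factor 2250/420 = 5.3571
Step 4: 30 μL brought to 600 μL → factor 600/30 = 20
Step 5: 375 μL + 2600 μL = 2975 μL total → factor 2975/375 = 7.9333
Overall dilution factor = 1282.9 × 1.9048 × 5.3571 × 20 × 7.9333 = 2.077 × 10^6
Stock = 0.120 μM × 2.077 × 10^6 = 2.492 × 10^5 μM = 0.249 M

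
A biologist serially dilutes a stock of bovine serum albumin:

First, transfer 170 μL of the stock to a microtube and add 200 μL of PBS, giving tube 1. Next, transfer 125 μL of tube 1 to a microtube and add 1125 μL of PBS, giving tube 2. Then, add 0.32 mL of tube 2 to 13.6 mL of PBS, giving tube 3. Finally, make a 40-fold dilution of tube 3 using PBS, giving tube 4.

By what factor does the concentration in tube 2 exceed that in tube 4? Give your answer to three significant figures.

Step 1: 170 μL + 200 μL = 370 μL total → factor 370/170 = 2.1765
Step 2: 125 μL + 1125 μL = 1250 μL total → factor 1250/125 = 10
Step 3: 0.32 mL + 13.6 mL = 13.92 mL total → factor 13.92/0.32 = 43.5
Step 4: 40-fold → factor 40
Dilution factor to tube 2 = 21.765; to tube 4 = 37871
[tube 2]/[tube 4] = (factor to tube 4)/(factor to tube 2) = 37871/21.765 = 1.74 × 10^3

1.74 × 10^3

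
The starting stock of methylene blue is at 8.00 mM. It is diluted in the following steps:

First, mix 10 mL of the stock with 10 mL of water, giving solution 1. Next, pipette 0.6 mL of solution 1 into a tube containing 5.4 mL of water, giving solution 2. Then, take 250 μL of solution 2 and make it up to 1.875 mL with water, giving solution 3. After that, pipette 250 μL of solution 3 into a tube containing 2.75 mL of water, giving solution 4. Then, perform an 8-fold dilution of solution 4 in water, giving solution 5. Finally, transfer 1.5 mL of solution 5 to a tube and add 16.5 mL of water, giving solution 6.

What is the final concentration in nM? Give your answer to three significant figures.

Step 1: 10 mL + 10 mL = 20 mL total → factor 20/10 = 2
Step 2: 0.6 mL + 5.4 mL = 6 mL total → factor 6/0.6 = 10
Step 3: 250 μL brought to 1.875 mL → factor 1875/250 = 7.5
Step 4: 250 μL + 2.75 mL = 3000 μL total → factor 3000/250 = 12
Step 5: 8-fold → factor 8
Step 6: 1.5 mL + 16.5 mL = 18 mL total → factor 18/1.5 = 12
Overall dilution factor = 2 × 10 × 7.5 × 12 × 8 × 12 = 1.728 × 10^5
Final = 8.00 mM / 1.728 × 10^5 = 4.630 × 10^-5 mM = 46.3 nM

46.3 nM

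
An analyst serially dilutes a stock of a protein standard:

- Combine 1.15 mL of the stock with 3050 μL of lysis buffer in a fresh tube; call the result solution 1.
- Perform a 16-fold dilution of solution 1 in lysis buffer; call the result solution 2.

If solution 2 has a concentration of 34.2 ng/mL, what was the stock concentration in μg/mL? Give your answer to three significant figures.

Step 1: 1.15 mL + 3050 μL = 4.2 mL total → factor 4.2/1.15 = 3.6522
Step 2: 16-fold → factor 16
Overall dilution factor = 3.6522 × 16 = 58.435
Stock = 34.2 ng/mL × 58.435 = 1998 ng/mL = 2.00 μg/mL

2.00 μg/mL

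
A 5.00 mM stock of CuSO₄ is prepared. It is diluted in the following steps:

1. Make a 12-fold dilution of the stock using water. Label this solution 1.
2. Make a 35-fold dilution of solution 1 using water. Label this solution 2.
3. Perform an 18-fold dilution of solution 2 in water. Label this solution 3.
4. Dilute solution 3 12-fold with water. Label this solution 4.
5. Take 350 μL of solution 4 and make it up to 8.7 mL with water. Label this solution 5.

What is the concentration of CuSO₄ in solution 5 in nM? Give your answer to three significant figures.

Step 1: 12-fold → factor 12
Step 2: 35-fold → factor 35
Step 3: 18-fold → factor 18
Step 4: 12-fold → factor 12
Step 5: 350 μL brought to 8.7 mL → factor 8700/350 = 24.857
Overall dilution factor = 12 × 35 × 18 × 12 × 24.857 = 2.255 × 10^6
Final = 5.00 mM / 2.255 × 10^6 = 2.217 × 10^-6 mM = 2.22 nM

2.22 nM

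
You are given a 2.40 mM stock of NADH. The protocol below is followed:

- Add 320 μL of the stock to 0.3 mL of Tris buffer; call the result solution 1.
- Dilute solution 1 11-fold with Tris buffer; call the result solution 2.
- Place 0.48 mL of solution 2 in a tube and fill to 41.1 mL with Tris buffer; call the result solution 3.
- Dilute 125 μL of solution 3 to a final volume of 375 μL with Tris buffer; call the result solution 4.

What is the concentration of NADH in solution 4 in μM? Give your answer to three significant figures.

0.438 μM

Step 1: 320 μL + 0.3 mL = 620 μL total → factor 620/320 = 1.9375
Step 2: 11-fold → factor 11
Step 3: 0.48 mL brought to 41.1 mL → factor 41.1/0.48 = 85.625
Step 4: 125 μL brought to 375 μL → factor 375/125 = 3
Overall dilution factor = 1.9375 × 11 × 85.625 × 3 = 5474.6
Final = 2.40 mM / 5474.6 = 0.0004384 mM = 0.438 μM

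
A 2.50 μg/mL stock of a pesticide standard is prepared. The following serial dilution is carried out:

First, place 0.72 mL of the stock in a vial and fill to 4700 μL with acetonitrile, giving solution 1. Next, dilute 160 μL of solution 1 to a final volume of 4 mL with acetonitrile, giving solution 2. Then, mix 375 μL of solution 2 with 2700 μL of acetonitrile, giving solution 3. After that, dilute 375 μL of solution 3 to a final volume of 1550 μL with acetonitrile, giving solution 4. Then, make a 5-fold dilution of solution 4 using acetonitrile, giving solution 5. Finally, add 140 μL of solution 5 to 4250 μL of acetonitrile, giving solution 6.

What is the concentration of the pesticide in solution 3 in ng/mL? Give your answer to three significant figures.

1.87 ng/mL

Step 1: 0.72 mL brought to 4700 μL → factor 4.7/0.72 = 6.5278
Step 2: 160 μL brought to 4 mL → factor 4000/160 = 25
Step 3: 375 μL + 2700 μL = 3075 μL total → factor 3075/375 = 8.2
Dilution factor through solution 3 = 6.5278 × 25 × 8.2 = 1338.2
[solution 3] = 2.50 μg/mL / 1338.2 = 0.001868 μg/mL = 1.87 ng/mL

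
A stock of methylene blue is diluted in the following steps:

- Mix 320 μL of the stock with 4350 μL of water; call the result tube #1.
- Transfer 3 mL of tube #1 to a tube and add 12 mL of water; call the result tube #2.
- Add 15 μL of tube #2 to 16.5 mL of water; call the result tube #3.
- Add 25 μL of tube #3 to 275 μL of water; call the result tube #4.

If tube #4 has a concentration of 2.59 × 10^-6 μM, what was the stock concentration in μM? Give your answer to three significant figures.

2.50 μM

Step 1: 320 μL + 4350 μL = 4670 μL total → factor 4670/320 = 14.594
Step 2: 3 mL + 12 mL = 15 mL total → factor 15/3 = 5
Step 3: 15 μL + 16.5 mL = 16515 μL total → factor 16515/15 = 1101
Step 4: 25 μL + 275 μL = 300 μL total → factor 300/25 = 12
Overall dilution factor = 14.594 × 5 × 1101 × 12 = 9.6406 × 10^5
Stock = 2.59 × 10^-6 μM × 9.6406 × 10^5 = 2.50 μM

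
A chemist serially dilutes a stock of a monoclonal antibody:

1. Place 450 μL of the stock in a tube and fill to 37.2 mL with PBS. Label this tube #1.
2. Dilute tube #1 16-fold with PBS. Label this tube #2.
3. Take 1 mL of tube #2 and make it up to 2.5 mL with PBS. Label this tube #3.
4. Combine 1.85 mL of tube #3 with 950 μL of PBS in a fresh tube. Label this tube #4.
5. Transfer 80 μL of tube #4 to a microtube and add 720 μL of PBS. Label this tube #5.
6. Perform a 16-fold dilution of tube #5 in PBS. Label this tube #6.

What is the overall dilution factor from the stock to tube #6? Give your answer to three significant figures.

Step 1: 450 μL brought to 37.2 mL → factor 37200/450 = 82.667
Step 2: 16-fold → factor 16
Step 3: 1 mL brought to 2.5 mL → factor 2.5/1 = 2.5
Step 4: 1.85 mL + 950 μL = 2.8 mL total → factor 2.8/1.85 = 1.5135
Step 5: 80 μL + 720 μL = 800 μL total → factor 800/80 = 10
Step 6: 16-fold → factor 16
Overall dilution factor = 82.667 × 16 × 2.5 × 1.5135 × 10 × 16 = 8.0075 × 10^5

8.01 × 10^5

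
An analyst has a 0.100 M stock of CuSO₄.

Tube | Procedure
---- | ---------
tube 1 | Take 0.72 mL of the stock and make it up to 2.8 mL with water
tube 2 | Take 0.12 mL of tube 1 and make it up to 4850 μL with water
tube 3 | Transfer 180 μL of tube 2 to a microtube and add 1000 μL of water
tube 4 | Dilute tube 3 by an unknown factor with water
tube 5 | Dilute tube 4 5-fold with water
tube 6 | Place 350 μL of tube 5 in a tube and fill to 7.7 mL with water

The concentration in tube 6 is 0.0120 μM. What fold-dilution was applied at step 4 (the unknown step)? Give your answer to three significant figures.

73.5-fold

Step 1: 0.72 mL brought to 2.8 mL → factor 2.8/0.72 = 3.8889
Step 2: 0.12 mL brought to 4850 μL → factor 4.85/0.12 = 40.417
Step 3: 180 μL + 1000 μL = 1180 μL total → factor 1180/180 = 6.5556
Step 4: unknown factor x
Step 5: 5-fold → factor 5
Step 6: 350 μL brought to 7.7 mL → factor 7700/350 = 22
Product of known-step factors = 1.1334 × 10^5
Overall factor = 0.100 M / (0.0120 μM) = 8.3333 × 10^6
x = 8.3333 × 10^6 / 1.1334 × 10^5 = 73.5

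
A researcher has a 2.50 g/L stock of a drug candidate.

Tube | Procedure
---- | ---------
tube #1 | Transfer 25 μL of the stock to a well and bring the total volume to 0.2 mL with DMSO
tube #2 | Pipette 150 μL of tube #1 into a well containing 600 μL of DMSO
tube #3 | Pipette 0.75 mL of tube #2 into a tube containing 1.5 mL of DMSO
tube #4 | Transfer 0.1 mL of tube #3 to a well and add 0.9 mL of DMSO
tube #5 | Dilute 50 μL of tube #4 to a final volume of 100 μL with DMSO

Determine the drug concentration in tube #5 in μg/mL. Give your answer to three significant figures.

1.04 μg/mL

Step 1: 25 μL brought to 0.2 mL → factor 200/25 = 8
Step 2: 150 μL + 600 μL = 750 μL total → factor 750/150 = 5
Step 3: 0.75 mL + 1.5 mL = 2.25 mL total → factor 2.25/0.75 = 3
Step 4: 0.1 mL + 0.9 mL = 1 mL total → factor 1/0.1 = 10
Step 5: 50 μL brought to 100 μL → factor 100/50 = 2
Overall dilution factor = 8 × 5 × 3 × 10 × 2 = 2400
Final = 2.50 g/L / 2400 = 0.001042 g/L = 1.04 μg/mL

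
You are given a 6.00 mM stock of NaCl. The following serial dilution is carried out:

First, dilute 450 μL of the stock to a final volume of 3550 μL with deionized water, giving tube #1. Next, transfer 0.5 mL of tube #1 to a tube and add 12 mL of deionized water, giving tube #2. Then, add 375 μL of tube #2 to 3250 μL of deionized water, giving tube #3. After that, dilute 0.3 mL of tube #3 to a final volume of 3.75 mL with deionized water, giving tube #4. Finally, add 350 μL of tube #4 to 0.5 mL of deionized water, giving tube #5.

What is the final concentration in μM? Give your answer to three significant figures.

Step 1: 450 μL brought to 3550 μL → factor 3550/450 = 7.8889
Step 2: 0.5 mL + 12 mL = 12.5 mL total → factor 12.5/0.5 = 25
Step 3: 375 μL + 3250 μL = 3625 μL total → factor 3625/375 = 9.6667
Step 4: 0.3 mL brought to 3.75 mL → factor 3.75/0.3 = 12.5
Step 5: 350 μL + 0.5 mL = 850 μL total → factor 850/350 = 2.4286
Overall dilution factor = 7.8889 × 25 × 9.6667 × 12.5 × 2.4286 = 57875
Final = 6.00 mM / 57875 = 0.0001037 mM = 0.104 μM

0.104 μM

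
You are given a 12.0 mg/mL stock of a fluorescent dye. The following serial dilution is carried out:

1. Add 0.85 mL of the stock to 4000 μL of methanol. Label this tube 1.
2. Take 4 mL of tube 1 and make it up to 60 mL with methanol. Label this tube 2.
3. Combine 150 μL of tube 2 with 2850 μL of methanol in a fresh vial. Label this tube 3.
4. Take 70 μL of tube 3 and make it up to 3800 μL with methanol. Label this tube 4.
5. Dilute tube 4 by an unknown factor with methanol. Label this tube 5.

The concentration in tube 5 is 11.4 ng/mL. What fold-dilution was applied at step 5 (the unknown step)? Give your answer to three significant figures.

11.3-fold

Step 1: 0.85 mL + 4000 μL = 4.85 mL total → factor 4.85/0.85 = 5.7059
Step 2: 4 mL brought to 60 mL → factor 60/4 = 15
Step 3: 150 μL + 2850 μL = 3000 μL total → factor 3000/150 = 20
Step 4: 70 μL brought to 3800 μL → factor 3800/70 = 54.286
Step 5: unknown factor x
Product of known-step factors = 92924
Overall factor = 12.0 mg/mL / (11.4 ng/mL) = 1.0526 × 10^6
x = 1.0526 × 10^6 / 92924 = 11.3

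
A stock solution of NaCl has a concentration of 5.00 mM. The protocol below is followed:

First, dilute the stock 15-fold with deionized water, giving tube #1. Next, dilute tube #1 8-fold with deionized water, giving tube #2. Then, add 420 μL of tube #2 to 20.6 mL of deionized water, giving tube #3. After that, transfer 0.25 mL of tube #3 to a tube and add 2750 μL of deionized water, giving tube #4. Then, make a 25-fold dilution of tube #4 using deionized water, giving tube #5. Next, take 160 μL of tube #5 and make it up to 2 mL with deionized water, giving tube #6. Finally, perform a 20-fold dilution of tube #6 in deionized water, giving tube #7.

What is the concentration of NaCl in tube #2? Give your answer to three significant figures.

Step 1: 15-fold → factor 15
Step 2: 8-fold → factor 8
Dilution factor through tube #2 = 15 × 8 = 120
[tube #2] = 5.00 mM / 120 = 0.0417 mM

0.0417 mM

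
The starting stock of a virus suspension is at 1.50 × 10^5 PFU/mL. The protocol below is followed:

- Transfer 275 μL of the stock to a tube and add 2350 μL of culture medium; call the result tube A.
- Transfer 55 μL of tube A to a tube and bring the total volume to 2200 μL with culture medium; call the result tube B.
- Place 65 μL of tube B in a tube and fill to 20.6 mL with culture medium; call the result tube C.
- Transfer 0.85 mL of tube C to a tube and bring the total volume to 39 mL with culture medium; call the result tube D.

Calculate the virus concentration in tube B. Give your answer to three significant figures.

393 PFU/mL

Step 1: 275 μL + 2350 μL = 2625 μL total → factor 2625/275 = 9.5455
Step 2: 55 μL brought to 2200 μL → factor 2200/55 = 40
Dilution factor through tube B = 9.5455 × 40 = 381.82
[tube B] = 1.50 × 10^5 PFU/mL / 381.82 = 393 PFU/mL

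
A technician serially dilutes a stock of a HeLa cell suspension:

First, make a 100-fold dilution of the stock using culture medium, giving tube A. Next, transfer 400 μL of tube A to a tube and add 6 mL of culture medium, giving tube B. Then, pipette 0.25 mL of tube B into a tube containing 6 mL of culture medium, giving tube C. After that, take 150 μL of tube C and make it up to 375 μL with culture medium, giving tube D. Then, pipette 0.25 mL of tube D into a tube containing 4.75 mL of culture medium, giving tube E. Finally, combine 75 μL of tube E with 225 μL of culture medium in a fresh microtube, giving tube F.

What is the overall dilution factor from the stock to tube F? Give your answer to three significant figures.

Step 1: 100-fold → factor 100
Step 2: 400 μL + 6 mL = 6400 μL total → factor 6400/400 = 16
Step 3: 0.25 mL + 6 mL = 6.25 mL total → factor 6.25/0.25 = 25
Step 4: 150 μL brought to 375 μL → factor 375/150 = 2.5
Step 5: 0.25 mL + 4.75 mL = 5 mL total → factor 5/0.25 = 20
Step 6: 75 μL + 225 μL = 300 μL total → factor 300/75 = 4
Overall dilution factor = 100 × 16 × 25 × 2.5 × 20 × 4 = 8 × 10^6

8.00 × 10^6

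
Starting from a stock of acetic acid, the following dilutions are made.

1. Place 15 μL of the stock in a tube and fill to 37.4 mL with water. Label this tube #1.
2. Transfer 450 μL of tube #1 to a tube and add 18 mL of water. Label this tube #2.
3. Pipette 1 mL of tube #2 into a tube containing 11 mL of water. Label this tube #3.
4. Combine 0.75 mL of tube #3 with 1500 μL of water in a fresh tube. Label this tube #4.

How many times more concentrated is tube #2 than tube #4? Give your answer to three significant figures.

Step 1: 15 μL brought to 37.4 mL → factor 37400/15 = 2493.3
Step 2: 450 μL + 18 mL = 18450 μL total → factor 18450/450 = 41
Step 3: 1 mL + 11 mL = 12 mL total → factor 12/1 = 12
Step 4: 0.75 mL + 1500 μL = 2.25 mL total → factor 2.25/0.75 = 3
Dilution factor to tube #2 = 1.0223 × 10^5; to tube #4 = 3.6802 × 10^6
[tube #2]/[tube #4] = (factor to tube #4)/(factor to tube #2) = 3.6802 × 10^6/1.0223 × 10^5 = 36.0

36.0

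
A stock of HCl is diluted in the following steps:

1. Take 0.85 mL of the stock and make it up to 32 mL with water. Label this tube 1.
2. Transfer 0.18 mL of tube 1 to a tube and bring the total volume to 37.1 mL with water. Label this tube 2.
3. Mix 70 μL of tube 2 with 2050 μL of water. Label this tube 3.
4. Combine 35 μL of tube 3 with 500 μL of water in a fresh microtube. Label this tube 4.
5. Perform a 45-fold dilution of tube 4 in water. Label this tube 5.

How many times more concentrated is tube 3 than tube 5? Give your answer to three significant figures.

688

Step 1: 0.85 mL brought to 32 mL → factor 32/0.85 = 37.647
Step 2: 0.18 mL brought to 37.1 mL → factor 37.1/0.18 = 206.11
Step 3: 70 μL + 2050 μL = 2120 μL total → factor 2120/70 = 30.286
Step 4: 35 μL + 500 μL = 535 μL total → factor 535/35 = 15.286
Step 5: 45-fold → factor 45
Dilution factor to tube 3 = 2.35 × 10^5; to tube 5 = 1.6165 × 10^8
[tube 3]/[tube 5] = (factor to tube 5)/(factor to tube 3) = 1.6165 × 10^8/2.35 × 10^5 = 688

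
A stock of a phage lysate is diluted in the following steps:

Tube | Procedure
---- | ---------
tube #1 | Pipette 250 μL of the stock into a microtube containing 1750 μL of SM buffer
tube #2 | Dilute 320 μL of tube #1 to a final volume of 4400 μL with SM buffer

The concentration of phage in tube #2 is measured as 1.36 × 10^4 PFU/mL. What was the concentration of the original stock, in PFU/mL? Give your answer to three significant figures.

Step 1: 250 μL + 1750 μL = 2000 μL total → factor 2000/250 = 8
Step 2: 320 μL brought to 4400 μL → factor 4400/320 = 13.75
Overall dilution factor = 8 × 13.75 = 110
Stock = 1.36 × 10^4 PFU/mL × 110 = 1.50 × 10^6 PFU/mL

1.50 × 10^6 PFU/mL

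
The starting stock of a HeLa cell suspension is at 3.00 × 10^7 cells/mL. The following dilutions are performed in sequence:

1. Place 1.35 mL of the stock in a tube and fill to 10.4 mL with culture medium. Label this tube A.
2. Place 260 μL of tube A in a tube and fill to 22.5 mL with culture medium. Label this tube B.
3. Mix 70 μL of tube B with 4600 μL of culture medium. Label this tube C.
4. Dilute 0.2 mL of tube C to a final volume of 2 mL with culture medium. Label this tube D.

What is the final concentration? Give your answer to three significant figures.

Step 1: 1.35 mL brought to 10.4 mL → factor 10.4/1.35 = 7.7037
Step 2: 260 μL brought to 22.5 mL → factor 22500/260 = 86.538
Step 3: 70 μL + 4600 μL = 4670 μL total → factor 4670/70 = 66.714
Step 4: 0.2 mL brought to 2 mL → factor 2/0.2 = 10
Overall dilution factor = 7.7037 × 86.538 × 66.714 × 10 = 4.4476 × 10^5
Final = 3.00 × 10^7 cells/mL / 4.4476 × 10^5 = 67.5 cells/mL

67.5 cells/mL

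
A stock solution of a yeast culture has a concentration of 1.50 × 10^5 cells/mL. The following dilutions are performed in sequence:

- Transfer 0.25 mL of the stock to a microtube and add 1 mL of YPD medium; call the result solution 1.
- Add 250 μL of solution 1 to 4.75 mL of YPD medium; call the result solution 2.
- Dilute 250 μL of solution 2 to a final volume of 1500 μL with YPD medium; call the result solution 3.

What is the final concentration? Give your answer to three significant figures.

Step 1: 0.25 mL + 1 mL = 1.25 mL total → factor 1.25/0.25 = 5
Step 2: 250 μL + 4.75 mL = 5000 μL total → factor 5000/250 = 20
Step 3: 250 μL brought to 1500 μL → factor 1500/250 = 6
Overall dilution factor = 5 × 20 × 6 = 600
Final = 1.50 × 10^5 cells/mL / 600 = 250 cells/mL

250 cells/mL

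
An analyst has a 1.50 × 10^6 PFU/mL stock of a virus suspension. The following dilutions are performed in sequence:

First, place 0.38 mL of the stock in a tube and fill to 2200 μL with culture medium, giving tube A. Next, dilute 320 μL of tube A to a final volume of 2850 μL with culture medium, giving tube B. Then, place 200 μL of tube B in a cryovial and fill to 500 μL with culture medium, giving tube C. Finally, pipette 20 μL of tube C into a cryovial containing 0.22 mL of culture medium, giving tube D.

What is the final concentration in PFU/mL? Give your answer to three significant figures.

970 PFU/mL

Step 1: 0.38 mL brought to 2200 μL → factor 2.2/0.38 = 5.7895
Step 2: 320 μL brought to 2850 μL → factor 2850/320 = 8.9062
Step 3: 200 μL brought to 500 μL → factor 500/200 = 2.5
Step 4: 20 μL + 0.22 mL = 240 μL total → factor 240/20 = 12
Overall dilution factor = 5.7895 × 8.9062 × 2.5 × 12 = 1546.9
Final = 1.50 × 10^6 PFU/mL / 1546.9 = 970 PFU/mL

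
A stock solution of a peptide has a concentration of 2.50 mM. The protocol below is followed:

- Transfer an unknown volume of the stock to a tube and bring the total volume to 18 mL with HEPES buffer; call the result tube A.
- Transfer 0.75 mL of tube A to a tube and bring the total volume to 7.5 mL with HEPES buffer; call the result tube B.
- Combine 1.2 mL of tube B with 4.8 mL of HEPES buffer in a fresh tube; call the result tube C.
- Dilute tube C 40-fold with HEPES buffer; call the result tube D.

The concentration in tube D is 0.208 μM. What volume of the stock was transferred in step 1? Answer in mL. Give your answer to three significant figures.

Step 1: v brought to 18 mL → factor = 18 mL/v
Step 2: 0.75 mL brought to 7.5 mL → factor 7.5/0.75 = 10
Step 3: 1.2 mL + 4.8 mL = 6 mL total → factor 6/1.2 = 5
Step 4: 40-fold → factor 40
Product of known-step factors = 2000
Overall factor = 2.50 mM / (0.208 μM) = 12019
Step-1 factor = 12019 / 2000 = 6.0096
v = 18 mL / 6.0096 = 3.00 mL

3.00 mL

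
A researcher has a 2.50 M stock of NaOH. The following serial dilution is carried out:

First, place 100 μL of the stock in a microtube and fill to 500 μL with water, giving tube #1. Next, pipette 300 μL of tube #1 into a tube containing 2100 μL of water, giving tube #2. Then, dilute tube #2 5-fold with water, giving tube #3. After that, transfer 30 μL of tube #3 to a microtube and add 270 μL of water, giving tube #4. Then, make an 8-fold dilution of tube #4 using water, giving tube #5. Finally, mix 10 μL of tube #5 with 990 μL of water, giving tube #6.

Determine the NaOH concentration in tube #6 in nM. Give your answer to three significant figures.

1.56 × 10^3 nM

Step 1: 100 μL brought to 500 μL → factor 500/100 = 5
Step 2: 300 μL + 2100 μL = 2400 μL total → factor 2400/300 = 8
Step 3: 5-fold → factor 5
Step 4: 30 μL + 270 μL = 300 μL total → factor 300/30 = 10
Step 5: 8-fold → factor 8
Step 6: 10 μL + 990 μL = 1000 μL total → factor 1000/10 = 100
Overall dilution factor = 5 × 8 × 5 × 10 × 8 × 100 = 1.6 × 10^6
Final = 2.50 M / 1.6 × 10^6 = 1.563 × 10^-6 M = 1.56 × 10^3 nM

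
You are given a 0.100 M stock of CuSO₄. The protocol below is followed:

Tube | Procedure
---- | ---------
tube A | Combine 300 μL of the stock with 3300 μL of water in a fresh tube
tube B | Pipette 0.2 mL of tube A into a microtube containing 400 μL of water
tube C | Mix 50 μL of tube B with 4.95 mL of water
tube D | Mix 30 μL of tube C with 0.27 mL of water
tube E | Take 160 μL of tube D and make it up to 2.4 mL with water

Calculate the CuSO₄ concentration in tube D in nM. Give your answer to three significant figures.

2.78 × 10^3 nM

Step 1: 300 μL + 3300 μL = 3600 μL total → factor 3600/300 = 12
Step 2: 0.2 mL + 400 μL = 0.6 mL total → factor 0.6/0.2 = 3
Step 3: 50 μL + 4.95 mL = 5000 μL total → factor 5000/50 = 100
Step 4: 30 μL + 0.27 mL = 300 μL total → factor 300/30 = 10
Dilution factor through tube D = 12 × 3 × 100 × 10 = 36000
[tube D] = 0.100 M / 36000 = 2.778 × 10^-6 M = 2.78 × 10^3 nM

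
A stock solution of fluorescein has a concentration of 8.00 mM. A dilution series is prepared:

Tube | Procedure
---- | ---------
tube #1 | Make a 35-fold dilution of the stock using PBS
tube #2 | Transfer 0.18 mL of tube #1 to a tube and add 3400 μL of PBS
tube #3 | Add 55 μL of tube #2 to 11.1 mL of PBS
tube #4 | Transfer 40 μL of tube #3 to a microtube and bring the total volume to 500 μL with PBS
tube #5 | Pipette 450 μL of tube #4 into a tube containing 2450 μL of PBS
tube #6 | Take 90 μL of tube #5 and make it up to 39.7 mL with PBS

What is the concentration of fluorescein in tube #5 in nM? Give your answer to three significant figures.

0.703 nM

Step 1: 35-fold → factor 35
Step 2: 0.18 mL + 3400 μL = 3.58 mL total → factor 3.58/0.18 = 19.889
Step 3: 55 μL + 11.1 mL = 11155 μL total → factor 11155/55 = 202.82
Step 4: 40 μL brought to 500 μL → factor 500/40 = 12.5
Step 5: 450 μL + 2450 μL = 2900 μL total → factor 2900/450 = 6.4444
Dilution factor through tube #5 = 35 × 19.889 × 202.82 × 12.5 × 6.4444 = 1.1373 × 10^7
[tube #5] = 8.00 mM / 1.1373 × 10^7 = 7.034 × 10^-7 mM = 0.703 nM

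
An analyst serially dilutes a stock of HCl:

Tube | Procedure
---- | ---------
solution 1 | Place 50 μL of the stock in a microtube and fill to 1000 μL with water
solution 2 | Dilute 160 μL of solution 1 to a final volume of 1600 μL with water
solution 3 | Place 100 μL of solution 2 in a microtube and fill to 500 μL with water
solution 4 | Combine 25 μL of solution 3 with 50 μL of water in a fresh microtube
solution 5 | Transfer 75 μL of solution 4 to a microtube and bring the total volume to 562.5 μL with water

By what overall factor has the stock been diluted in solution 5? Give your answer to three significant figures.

2.25 × 10^4

Step 1: 50 μL brought to 1000 μL → factor 1000/50 = 20
Step 2: 160 μL brought to 1600 μL → factor 1600/160 = 10
Step 3: 100 μL brought to 500 μL → factor 500/100 = 5
Step 4: 25 μL + 50 μL = 75 μL total → factor 75/25 = 3
Step 5: 75 μL brought to 562.5 μL → factor 562.5/75 = 7.5
Overall dilution factor = 20 × 10 × 5 × 3 × 7.5 = 22500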